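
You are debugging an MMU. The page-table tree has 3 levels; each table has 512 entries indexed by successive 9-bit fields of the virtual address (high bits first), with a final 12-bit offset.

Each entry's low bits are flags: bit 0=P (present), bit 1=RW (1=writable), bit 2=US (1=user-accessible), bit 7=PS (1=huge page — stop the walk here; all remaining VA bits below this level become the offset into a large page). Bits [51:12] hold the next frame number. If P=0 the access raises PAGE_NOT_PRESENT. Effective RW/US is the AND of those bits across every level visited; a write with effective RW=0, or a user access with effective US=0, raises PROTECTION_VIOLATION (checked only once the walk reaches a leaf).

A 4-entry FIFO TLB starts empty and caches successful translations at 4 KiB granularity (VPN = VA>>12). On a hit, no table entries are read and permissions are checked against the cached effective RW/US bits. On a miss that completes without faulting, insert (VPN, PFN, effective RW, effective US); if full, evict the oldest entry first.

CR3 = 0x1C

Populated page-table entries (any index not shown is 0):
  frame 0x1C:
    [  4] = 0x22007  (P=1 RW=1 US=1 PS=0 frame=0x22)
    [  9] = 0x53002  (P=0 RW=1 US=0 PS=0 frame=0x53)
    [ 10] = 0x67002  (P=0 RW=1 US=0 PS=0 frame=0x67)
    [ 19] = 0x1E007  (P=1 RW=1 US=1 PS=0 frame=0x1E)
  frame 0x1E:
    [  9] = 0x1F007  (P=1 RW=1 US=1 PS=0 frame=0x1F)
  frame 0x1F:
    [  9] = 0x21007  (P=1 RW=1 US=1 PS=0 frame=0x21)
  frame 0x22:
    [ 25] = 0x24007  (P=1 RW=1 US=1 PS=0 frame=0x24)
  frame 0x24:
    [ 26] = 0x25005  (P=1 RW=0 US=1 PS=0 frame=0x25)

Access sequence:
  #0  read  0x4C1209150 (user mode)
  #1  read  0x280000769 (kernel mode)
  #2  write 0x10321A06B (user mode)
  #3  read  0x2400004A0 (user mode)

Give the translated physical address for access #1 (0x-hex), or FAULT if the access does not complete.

Per-access translation:
#0 VA=0x4C1209150 (r,user):
  L0: frame=0x1C idx=19 entry=0x1E007 [P=1 RW=1 US=1 PS=0]
  L1: frame=0x1E idx=9 entry=0x1F007 [P=1 RW=1 US=1 PS=0]
  L2: frame=0x1F idx=9 entry=0x21007 [P=1 RW=1 US=1 PS=0]
  ✓ 0x21150  — 3 lookups
#1 VA=0x280000769 (r,kernel):
  L0: frame=0x1C idx=10 entry=0x67002 [P=0 RW=1 US=0 PS=0]
  ✗ PAGE_NOT_PRESENT  [1 reads]
#2 VA=0x10321A06B (w,user):
  L0: frame=0x1C idx=4 entry=0x22007 [P=1 RW=1 US=1 PS=0]
  L1: frame=0x22 idx=25 entry=0x24007 [P=1 RW=1 US=1 PS=0]
  L2: frame=0x24 idx=26 entry=0x25005 [P=1 RW=0 US=1 PS=0]
  ✗ PROTECTION_VIOLATION  [3 reads]
#3 VA=0x2400004A0 (r,user):
  L0: frame=0x1C idx=9 entry=0x53002 [P=0 RW=1 US=0 PS=0]
  ✗ PAGE_NOT_PRESENT  [1 reads]

Access #1 PA: FAULT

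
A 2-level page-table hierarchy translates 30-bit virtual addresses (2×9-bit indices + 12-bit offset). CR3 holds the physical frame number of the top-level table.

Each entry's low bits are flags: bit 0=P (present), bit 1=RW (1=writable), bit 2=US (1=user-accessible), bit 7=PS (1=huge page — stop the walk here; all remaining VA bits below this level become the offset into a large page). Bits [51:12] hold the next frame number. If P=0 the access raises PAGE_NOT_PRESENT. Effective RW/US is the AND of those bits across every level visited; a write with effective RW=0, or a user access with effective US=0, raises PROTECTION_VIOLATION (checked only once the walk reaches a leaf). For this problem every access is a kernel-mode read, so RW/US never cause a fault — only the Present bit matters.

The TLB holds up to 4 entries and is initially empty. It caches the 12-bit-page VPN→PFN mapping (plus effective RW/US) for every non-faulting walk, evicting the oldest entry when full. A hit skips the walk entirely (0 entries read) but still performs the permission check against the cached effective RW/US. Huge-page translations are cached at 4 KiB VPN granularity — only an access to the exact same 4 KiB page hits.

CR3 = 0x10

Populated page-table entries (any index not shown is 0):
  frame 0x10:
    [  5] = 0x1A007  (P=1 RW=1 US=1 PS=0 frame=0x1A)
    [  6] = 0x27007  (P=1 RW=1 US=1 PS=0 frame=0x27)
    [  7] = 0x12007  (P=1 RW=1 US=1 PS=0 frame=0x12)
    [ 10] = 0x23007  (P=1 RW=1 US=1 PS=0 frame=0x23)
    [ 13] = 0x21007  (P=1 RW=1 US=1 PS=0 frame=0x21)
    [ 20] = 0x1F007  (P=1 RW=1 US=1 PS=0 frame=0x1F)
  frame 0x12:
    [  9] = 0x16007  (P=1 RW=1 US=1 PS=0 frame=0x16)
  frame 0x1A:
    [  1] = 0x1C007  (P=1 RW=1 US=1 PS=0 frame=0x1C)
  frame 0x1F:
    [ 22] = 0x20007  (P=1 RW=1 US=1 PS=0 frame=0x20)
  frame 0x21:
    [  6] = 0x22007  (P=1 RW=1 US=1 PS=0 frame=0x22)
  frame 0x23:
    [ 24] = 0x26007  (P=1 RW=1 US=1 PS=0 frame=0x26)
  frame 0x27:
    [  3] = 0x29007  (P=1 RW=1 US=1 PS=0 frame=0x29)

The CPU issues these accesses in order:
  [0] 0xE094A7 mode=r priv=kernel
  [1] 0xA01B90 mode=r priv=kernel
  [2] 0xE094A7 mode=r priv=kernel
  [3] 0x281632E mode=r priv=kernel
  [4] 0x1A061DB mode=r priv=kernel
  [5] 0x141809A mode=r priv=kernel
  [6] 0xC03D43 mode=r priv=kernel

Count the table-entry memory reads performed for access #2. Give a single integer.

Per-access translation:
#0 VA=0xE094A7 (r,kernel):
  [0] read 0x10 idx=7: raw=0x12007 flags P=1 W=1 U=1 S=0
  [1] read 0x12 idx=9: raw=0x16007 flags P=1 W=1 U=1 S=0
  ⇒ phys 0x164A7  [2 reads]
#1 VA=0xA01B90 (r,kernel):
  [0] read 0x10 idx=5: raw=0x1A007 flags P=1 W=1 U=1 S=0
  [1] read 0x1A idx=1: raw=0x1C007 flags P=1 W=1 U=1 S=0
  ⇒ phys 0x1CB90  [2 reads]
#2 VA=0xE094A7 (r,kernel):
  TLB hit vpn=0xE09 → PA=0x164A7
#3 VA=0x281632E (r,kernel):
  [0] read 0x10 idx=20: raw=0x1F007 flags P=1 W=1 U=1 S=0
  [1] read 0x1F idx=22: raw=0x20007 flags P=1 W=1 U=1 S=0
  ⇒ phys 0x2032E  [2 reads]
#4 VA=0x1A061DB (r,kernel):
  [0] read 0x10 idx=13: raw=0x21007 flags P=1 W=1 U=1 S=0
  [1] read 0x21 idx=6: raw=0x22007 flags P=1 W=1 U=1 S=0
  ⇒ phys 0x221DB  [2 reads]
#5 VA=0x141809A (r,kernel):
  [0] read 0x10 idx=10: raw=0x23007 flags P=1 W=1 U=1 S=0
  [1] read 0x23 idx=24: raw=0x26007 flags P=1 W=1 U=1 S=0
  ⇒ phys 0x2609A  [2 reads]
#6 VA=0xC03D43 (r,kernel):
  [0] read 0x10 idx=6: raw=0x27007 flags P=1 W=1 U=1 S=0
  [1] read 0x27 idx=3: raw=0x29007 flags P=1 W=1 U=1 S=0
  ⇒ phys 0x29D43  [2 reads]

Entries read for #2: 0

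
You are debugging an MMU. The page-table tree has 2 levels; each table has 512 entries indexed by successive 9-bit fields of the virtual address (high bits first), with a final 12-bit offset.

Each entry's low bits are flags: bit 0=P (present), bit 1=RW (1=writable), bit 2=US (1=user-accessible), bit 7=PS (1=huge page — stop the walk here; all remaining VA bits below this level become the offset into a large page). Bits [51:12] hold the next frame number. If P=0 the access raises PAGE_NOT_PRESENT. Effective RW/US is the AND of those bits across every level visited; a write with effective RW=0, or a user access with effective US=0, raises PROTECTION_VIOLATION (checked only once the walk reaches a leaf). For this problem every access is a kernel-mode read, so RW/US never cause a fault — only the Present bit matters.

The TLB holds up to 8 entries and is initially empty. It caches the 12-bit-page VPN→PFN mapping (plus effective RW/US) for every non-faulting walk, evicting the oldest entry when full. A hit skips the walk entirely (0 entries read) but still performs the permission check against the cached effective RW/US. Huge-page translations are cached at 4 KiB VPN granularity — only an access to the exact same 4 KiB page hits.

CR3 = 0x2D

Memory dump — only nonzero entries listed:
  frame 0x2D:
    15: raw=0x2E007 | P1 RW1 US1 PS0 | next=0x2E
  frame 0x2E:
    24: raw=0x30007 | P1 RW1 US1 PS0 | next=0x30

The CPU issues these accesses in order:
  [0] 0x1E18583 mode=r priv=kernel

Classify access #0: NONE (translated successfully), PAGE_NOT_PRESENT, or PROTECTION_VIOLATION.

Per-access translation:
#0 VA=0x1E18583 (r,kernel):
  [0] read 0x2D idx=15: raw=0x2E007 flags P=1 W=1 U=1 S=0
  [1] read 0x2E idx=24: raw=0x30007 flags P=1 W=1 U=1 S=0
  → PA=0x30583  (2 entries read)

Access #0 fault: NONE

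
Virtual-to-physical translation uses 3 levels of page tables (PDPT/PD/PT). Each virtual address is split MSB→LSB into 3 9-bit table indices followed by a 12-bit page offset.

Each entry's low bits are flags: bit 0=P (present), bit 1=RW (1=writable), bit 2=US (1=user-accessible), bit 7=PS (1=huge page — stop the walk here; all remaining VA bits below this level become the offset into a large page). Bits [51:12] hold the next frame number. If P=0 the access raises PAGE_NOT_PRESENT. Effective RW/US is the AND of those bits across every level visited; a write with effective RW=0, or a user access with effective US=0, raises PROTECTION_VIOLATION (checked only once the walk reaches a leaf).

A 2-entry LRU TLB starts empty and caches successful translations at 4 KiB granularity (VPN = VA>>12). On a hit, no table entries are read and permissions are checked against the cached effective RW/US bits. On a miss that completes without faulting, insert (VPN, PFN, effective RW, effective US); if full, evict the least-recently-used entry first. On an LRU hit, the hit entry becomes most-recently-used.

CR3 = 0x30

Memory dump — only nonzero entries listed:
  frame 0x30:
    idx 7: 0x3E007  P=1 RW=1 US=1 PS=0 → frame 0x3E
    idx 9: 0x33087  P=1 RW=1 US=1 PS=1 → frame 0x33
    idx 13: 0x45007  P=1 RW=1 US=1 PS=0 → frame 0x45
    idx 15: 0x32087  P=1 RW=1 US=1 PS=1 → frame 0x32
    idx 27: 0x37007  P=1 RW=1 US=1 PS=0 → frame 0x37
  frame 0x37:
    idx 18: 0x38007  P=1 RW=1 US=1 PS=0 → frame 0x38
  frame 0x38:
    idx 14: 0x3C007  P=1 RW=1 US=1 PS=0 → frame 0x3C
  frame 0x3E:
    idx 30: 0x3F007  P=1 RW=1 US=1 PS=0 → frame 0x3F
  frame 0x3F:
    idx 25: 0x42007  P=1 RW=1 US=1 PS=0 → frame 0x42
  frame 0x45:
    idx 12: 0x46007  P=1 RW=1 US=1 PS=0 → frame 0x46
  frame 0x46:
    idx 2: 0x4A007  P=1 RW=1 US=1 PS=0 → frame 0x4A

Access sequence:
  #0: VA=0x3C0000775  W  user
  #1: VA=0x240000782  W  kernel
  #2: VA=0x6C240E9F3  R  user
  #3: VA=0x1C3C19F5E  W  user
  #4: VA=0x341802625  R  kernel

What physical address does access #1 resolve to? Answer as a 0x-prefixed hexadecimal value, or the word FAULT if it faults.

Trace:
#0 VA=0x3C0000775 (w,user):
  [0] read 0x30 idx=15: raw=0x32087 flags P=1 W=1 U=1 S=1
  ✓ 0x32775 (huge @L0)  — 1 lookups
#1 VA=0x240000782 (w,kernel):
  [0] read 0x30 idx=9: raw=0x33087 flags P=1 W=1 U=1 S=1
  ✓ 0x33782 (huge @L0)  — 1 lookups
#2 VA=0x6C240E9F3 (r,user):
  [0] read 0x30 idx=27: raw=0x37007 flags P=1 W=1 U=1 S=0
  [1] read 0x37 idx=18: raw=0x38007 flags P=1 W=1 U=1 S=0
  [2] read 0x38 idx=14: raw=0x3C007 flags P=1 W=1 U=1 S=0
  ✓ 0x3C9F3  — 3 lookups
#3 VA=0x1C3C19F5E (w,user):
  [0] read 0x30 idx=7: raw=0x3E007 flags P=1 W=1 U=1 S=0
  [1] read 0x3E idx=30: raw=0x3F007 flags P=1 W=1 U=1 S=0
  [2] read 0x3F idx=25: raw=0x42007 flags P=1 W=1 U=1 S=0
  ✓ 0x42F5E  — 3 lookups
#4 VA=0x341802625 (r,kernel):
  [0] read 0x30 idx=13: raw=0x45007 flags P=1 W=1 U=1 S=0
  [1] read 0x45 idx=12: raw=0x46007 flags P=1 W=1 U=1 S=0
  [2] read 0x46 idx=2: raw=0x4A007 flags P=1 W=1 U=1 S=0
  ✓ 0x4A625  — 3 lookups

Access #1 PA: 0x33782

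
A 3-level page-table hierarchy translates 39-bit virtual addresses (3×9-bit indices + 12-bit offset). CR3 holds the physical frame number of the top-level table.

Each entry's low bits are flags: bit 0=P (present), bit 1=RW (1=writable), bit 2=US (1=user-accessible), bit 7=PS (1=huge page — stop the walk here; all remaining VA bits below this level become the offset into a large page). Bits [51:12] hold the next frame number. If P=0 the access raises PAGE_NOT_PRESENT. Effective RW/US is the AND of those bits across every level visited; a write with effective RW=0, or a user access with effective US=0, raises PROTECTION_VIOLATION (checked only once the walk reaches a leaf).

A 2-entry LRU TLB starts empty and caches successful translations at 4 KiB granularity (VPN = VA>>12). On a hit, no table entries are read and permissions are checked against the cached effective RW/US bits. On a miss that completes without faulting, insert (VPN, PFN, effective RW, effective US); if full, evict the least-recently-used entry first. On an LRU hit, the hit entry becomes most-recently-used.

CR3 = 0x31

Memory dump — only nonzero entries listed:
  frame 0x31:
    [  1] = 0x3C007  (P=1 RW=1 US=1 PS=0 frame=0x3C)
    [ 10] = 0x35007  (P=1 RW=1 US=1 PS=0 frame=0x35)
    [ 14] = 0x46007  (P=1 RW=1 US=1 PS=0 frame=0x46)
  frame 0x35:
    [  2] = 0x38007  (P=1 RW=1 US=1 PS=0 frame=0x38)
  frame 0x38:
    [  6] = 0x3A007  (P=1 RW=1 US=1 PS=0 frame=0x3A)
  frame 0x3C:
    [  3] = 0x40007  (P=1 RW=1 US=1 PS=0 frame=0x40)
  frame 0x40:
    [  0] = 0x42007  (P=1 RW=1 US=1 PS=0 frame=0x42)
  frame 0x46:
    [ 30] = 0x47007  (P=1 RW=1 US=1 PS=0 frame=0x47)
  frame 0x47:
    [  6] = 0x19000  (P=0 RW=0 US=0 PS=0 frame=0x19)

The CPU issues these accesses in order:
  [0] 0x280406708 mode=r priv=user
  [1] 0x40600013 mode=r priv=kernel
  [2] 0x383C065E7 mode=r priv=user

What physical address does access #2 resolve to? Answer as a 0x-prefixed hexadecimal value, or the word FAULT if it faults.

Trace:
#0 VA=0x280406708 (r,user):
  L0: frame=0x31 idx=10 entry=0x35007 [P=1 RW=1 US=1 PS=0]
  L1: frame=0x35 idx=2 entry=0x38007 [P=1 RW=1 US=1 PS=0]
  L2: frame=0x38 idx=6 entry=0x3A007 [P=1 RW=1 US=1 PS=0]
  → PA=0x3A708  (3 entries read)
#1 VA=0x40600013 (r,kernel):
  L0: frame=0x31 idx=1 entry=0x3C007 [P=1 RW=1 US=1 PS=0]
  L1: frame=0x3C idx=3 entry=0x40007 [P=1 RW=1 US=1 PS=0]
  L2: frame=0x40 idx=0 entry=0x42007 [P=1 RW=1 US=1 PS=0]
  → PA=0x42013  (3 entries read)
#2 VA=0x383C065E7 (r,user):
  L0: frame=0x31 idx=14 entry=0x46007 [P=1 RW=1 US=1 PS=0]
  L1: frame=0x46 idx=30 entry=0x47007 [P=1 RW=1 US=1 PS=0]
  L2: frame=0x47 idx=6 entry=0x19000 [P=0 RW=0 US=0 PS=0]
  ✗ PAGE_NOT_PRESENT  [3 reads]

Access #2 PA: FAULT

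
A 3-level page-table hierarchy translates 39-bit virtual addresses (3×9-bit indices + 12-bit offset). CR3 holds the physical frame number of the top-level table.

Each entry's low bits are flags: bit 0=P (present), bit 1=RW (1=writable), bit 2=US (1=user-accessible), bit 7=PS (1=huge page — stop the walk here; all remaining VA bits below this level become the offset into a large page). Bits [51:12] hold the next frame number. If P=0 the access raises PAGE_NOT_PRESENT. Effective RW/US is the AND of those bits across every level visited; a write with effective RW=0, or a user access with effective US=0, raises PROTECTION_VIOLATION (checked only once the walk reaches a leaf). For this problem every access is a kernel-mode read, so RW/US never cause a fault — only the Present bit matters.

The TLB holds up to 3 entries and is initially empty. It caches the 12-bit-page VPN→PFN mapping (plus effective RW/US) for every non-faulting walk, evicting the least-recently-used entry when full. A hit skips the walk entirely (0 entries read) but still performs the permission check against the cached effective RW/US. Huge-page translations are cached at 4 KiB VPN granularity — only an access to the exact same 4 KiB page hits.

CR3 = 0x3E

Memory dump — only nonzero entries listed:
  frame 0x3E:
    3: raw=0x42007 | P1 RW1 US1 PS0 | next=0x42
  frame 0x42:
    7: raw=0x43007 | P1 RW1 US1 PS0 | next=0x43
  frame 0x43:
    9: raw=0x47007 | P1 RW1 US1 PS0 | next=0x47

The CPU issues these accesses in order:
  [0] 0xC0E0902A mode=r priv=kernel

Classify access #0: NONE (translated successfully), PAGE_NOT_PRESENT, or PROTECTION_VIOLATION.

Trace:
#0 VA=0xC0E0902A (r,kernel):
  L0: frame=0x3E idx=3 entry=0x42007 [P=1 RW=1 US=1 PS=0]
  L1: frame=0x42 idx=7 entry=0x43007 [P=1 RW=1 US=1 PS=0]
  L2: frame=0x43 idx=9 entry=0x47007 [P=1 RW=1 US=1 PS=0]
  → PA=0x4702A  (3 entries read)

Access #0 fault: NONE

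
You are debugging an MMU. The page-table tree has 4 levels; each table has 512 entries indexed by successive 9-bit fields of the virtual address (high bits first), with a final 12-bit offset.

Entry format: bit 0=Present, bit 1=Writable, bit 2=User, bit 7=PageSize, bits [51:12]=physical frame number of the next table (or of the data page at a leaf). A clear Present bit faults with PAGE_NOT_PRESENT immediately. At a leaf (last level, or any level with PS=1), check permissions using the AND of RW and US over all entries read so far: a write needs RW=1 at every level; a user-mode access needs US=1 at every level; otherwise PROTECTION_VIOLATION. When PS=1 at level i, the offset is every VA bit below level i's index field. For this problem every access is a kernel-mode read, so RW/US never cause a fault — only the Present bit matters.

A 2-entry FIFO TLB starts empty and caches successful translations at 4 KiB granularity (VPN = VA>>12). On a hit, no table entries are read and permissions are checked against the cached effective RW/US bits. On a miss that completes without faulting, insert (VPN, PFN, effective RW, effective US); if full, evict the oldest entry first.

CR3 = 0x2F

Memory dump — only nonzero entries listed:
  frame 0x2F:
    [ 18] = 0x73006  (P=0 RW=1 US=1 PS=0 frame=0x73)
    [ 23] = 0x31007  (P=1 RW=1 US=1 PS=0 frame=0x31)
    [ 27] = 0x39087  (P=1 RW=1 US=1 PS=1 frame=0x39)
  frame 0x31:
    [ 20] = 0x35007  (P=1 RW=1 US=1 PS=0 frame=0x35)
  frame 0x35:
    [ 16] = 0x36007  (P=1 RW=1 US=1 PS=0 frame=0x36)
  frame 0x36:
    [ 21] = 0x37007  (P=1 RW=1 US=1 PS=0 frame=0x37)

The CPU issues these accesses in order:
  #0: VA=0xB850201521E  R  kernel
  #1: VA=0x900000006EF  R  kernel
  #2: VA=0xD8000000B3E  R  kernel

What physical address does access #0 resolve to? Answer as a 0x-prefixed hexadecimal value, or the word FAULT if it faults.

Trace:
#0 VA=0xB850201521E (r,kernel):
  lvl0: tbl 0x2F, slot 23 ⇒ 0x31007 (P1/RW1/US1/PS0)
  lvl1: tbl 0x31, slot 20 ⇒ 0x35007 (P1/RW1/US1/PS0)
  lvl2: tbl 0x35, slot 16 ⇒ 0x36007 (P1/RW1/US1/PS0)
  lvl3: tbl 0x36, slot 21 ⇒ 0x37007 (P1/RW1/US1/PS0)
  ⇒ phys 0x3721E  [4 reads]
#1 VA=0x900000006EF (r,kernel):
  lvl0: tbl 0x2F, slot 18 ⇒ 0x73006 (P0/RW1/US1/PS0)
  ✗ PAGE_NOT_PRESENT  [1 reads]
#2 VA=0xD8000000B3E (r,kernel):
  lvl0: tbl 0x2F, slot 27 ⇒ 0x39087 (P1/RW1/US1/PS1)
  ⇒ phys 0x39B3E (huge @L0)  [1 reads]

Access #0 PA: 0x3721E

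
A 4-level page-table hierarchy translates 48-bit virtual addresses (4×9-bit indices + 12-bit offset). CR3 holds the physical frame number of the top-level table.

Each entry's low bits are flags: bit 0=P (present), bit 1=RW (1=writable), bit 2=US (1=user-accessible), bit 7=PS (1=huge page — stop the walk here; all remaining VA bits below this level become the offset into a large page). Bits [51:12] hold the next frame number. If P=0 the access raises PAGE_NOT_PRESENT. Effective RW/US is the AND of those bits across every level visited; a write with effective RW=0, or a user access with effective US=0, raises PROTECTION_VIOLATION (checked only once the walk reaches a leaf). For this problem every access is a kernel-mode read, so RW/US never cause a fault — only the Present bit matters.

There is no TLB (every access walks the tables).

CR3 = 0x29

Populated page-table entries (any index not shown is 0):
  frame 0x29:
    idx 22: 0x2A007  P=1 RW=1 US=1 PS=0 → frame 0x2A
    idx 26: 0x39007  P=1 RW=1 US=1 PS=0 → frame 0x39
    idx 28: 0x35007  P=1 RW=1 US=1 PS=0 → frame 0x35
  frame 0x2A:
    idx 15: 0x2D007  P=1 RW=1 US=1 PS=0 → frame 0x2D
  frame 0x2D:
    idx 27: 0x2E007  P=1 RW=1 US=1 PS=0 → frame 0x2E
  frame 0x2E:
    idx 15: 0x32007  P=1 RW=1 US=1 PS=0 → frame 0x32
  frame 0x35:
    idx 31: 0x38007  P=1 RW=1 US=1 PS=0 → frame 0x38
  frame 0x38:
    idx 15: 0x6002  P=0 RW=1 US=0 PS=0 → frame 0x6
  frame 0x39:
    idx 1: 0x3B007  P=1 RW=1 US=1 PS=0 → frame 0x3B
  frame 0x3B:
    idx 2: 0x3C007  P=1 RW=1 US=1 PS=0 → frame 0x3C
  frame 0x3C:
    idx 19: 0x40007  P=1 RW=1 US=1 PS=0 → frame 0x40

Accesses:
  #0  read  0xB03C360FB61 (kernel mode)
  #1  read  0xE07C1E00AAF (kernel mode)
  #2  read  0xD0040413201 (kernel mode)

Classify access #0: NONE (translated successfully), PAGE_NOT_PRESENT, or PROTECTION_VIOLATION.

Trace:
#0 VA=0xB03C360FB61 (r,kernel):
  [0] read 0x29 idx=22: raw=0x2A007 flags P=1 W=1 U=1 S=0
  [1] read 0x2A idx=15: raw=0x2D007 flags P=1 W=1 U=1 S=0
  [2] read 0x2D idx=27: raw=0x2E007 flags P=1 W=1 U=1 S=0
  [3] read 0x2E idx=15: raw=0x32007 flags P=1 W=1 U=1 S=0
  ⇒ phys 0x32B61  [4 reads]
#1 VA=0xE07C1E00AAF (r,kernel):
  [0] read 0x29 idx=28: raw=0x35007 flags P=1 W=1 U=1 S=0
  [1] read 0x35 idx=31: raw=0x38007 flags P=1 W=1 U=1 S=0
  [2] read 0x38 idx=15: raw=0x6002 flags P=0 W=1 U=0 S=0
  → PAGE_NOT_PRESENT  (3 entries read)
#2 VA=0xD0040413201 (r,kernel):
  [0] read 0x29 idx=26: raw=0x39007 flags P=1 W=1 U=1 S=0
  [1] read 0x39 idx=1: raw=0x3B007 flags P=1 W=1 U=1 S=0
  [2] read 0x3B idx=2: raw=0x3C007 flags P=1 W=1 U=1 S=0
  [3] read 0x3C idx=19: raw=0x40007 flags P=1 W=1 U=1 S=0
  ⇒ phys 0x40201  [4 reads]

Access #0 fault: NONE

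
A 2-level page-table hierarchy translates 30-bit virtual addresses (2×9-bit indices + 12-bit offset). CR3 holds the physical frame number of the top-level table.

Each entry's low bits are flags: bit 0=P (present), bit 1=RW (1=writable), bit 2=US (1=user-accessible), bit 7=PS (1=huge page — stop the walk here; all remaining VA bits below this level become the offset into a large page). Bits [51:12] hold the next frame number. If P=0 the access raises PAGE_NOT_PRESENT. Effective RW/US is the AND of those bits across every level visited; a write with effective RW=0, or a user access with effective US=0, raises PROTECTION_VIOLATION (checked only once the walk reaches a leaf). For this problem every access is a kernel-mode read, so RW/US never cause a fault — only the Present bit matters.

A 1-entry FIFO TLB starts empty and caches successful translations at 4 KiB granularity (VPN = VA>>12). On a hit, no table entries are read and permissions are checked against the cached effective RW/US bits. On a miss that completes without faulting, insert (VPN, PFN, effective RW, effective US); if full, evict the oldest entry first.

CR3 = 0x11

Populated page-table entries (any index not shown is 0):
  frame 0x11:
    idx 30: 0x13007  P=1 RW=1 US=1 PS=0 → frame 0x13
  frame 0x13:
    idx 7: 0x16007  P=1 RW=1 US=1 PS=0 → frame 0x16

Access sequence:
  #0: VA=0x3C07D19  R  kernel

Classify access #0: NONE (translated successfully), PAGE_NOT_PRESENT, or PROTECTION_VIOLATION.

Walk each access:
#0 VA=0x3C07D19 (r,kernel):
  L0: frame=0x11 idx=30 entry=0x13007 [P=1 RW=1 US=1 PS=0]
  L1: frame=0x13 idx=7 entry=0x16007 [P=1 RW=1 US=1 PS=0]
  ⇒ phys 0x16D19  [2 reads]

Access #0 fault: NONE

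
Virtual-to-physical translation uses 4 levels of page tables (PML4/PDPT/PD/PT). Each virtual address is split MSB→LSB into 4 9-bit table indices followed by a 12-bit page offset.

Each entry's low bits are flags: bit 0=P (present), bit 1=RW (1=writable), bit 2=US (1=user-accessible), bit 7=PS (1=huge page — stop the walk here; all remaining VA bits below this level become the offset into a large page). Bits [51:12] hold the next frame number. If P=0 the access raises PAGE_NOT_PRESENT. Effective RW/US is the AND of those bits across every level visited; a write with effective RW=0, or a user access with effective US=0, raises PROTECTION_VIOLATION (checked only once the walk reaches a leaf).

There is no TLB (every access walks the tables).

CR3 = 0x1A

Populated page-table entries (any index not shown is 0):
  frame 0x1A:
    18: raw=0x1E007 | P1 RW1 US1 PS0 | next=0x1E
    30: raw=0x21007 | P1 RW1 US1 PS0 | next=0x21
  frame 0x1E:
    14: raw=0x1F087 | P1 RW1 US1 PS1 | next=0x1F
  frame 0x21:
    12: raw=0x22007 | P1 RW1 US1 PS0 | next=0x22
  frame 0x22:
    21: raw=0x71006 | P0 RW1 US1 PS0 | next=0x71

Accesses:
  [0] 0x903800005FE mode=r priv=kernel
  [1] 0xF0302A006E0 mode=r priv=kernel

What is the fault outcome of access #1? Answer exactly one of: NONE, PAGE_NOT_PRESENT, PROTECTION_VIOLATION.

Per-access translation:
#0 VA=0x903800005FE (r,kernel):
  [0] read 0x1A idx=18: raw=0x1E007 flags P=1 W=1 U=1 S=0
  [1] read 0x1E idx=14: raw=0x1F087 flags P=1 W=1 U=1 S=1
  ✓ 0x1F5FE (huge @L1)  — 2 lookups
#1 VA=0xF0302A006E0 (r,kernel):
  [0] read 0x1A idx=30: raw=0x21007 flags P=1 W=1 U=1 S=0
  [1] read 0x21 idx=12: raw=0x22007 flags P=1 W=1 U=1 S=0
  [2] read 0x22 idx=21: raw=0x71006 flags P=0 W=1 U=1 S=0
  ⇒ fault: PAGE_NOT_PRESENT  — 3 lookups

Access #1 fault: PAGE_NOT_PRESENT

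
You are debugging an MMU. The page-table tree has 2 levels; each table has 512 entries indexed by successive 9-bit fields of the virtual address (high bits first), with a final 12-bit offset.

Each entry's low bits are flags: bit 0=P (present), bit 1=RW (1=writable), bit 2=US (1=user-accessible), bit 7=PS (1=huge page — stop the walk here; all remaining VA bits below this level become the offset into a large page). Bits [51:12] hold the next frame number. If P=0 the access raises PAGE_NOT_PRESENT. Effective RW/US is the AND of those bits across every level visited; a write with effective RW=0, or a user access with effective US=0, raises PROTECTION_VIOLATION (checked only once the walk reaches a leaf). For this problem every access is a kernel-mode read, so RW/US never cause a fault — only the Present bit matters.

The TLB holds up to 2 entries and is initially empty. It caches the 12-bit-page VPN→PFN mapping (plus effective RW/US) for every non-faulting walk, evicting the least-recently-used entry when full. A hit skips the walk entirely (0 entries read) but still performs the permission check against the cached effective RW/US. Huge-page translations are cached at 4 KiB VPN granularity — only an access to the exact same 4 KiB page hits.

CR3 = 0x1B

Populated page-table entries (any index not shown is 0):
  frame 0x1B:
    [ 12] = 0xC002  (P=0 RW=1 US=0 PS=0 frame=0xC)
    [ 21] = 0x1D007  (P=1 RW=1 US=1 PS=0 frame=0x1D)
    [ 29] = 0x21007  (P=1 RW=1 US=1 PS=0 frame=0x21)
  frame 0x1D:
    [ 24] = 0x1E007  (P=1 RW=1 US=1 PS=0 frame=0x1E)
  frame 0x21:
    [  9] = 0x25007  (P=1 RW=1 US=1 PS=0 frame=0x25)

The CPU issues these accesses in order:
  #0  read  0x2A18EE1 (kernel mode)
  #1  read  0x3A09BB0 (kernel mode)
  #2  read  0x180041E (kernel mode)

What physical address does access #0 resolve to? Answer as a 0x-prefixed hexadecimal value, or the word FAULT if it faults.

Walk each access:
#0 VA=0x2A18EE1 (r,kernel):
  lvl0: tbl 0x1B, slot 21 ⇒ 0x1D007 (P1/RW1/US1/PS0)
  lvl1: tbl 0x1D, slot 24 ⇒ 0x1E007 (P1/RW1/US1/PS0)
  ✓ 0x1EEE1  — 2 lookups
#1 VA=0x3A09BB0 (r,kernel):
  lvl0: tbl 0x1B, slot 29 ⇒ 0x21007 (P1/RW1/US1/PS0)
  lvl1: tbl 0x21, slot 9 ⇒ 0x25007 (P1/RW1/US1/PS0)
  ✓ 0x25BB0  — 2 lookups
#2 VA=0x180041E (r,kernel):
  lvl0: tbl 0x1B, slot 12 ⇒ 0xC002 (P0/RW1/US0/PS0)
  ⇒ fault: PAGE_NOT_PRESENT  — 1 lookups

Access #0 PA: 0x1EEE1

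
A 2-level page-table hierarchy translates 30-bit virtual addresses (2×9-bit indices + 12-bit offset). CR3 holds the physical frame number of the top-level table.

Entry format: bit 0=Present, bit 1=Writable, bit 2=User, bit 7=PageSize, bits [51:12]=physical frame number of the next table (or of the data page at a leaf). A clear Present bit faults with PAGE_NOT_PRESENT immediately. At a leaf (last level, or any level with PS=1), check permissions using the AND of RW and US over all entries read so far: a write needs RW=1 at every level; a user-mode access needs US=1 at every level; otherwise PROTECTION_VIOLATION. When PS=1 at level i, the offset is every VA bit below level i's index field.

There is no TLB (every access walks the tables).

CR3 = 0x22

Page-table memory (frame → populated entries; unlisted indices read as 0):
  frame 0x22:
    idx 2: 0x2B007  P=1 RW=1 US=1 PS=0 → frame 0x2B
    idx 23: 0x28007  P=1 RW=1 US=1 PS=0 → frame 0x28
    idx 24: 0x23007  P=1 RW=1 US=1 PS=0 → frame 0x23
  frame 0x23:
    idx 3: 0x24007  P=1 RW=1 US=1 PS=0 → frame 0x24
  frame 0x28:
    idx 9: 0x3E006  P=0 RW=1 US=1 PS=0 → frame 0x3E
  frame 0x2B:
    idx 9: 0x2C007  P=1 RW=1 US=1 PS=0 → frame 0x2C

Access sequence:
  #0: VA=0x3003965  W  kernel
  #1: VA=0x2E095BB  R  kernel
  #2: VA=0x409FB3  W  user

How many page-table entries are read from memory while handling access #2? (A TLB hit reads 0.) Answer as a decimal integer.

Per-access translation:
#0 VA=0x3003965 (w,kernel):
  lvl0: tbl 0x22, slot 24 ⇒ 0x23007 (P1/RW1/US1/PS0)
  lvl1: tbl 0x23, slot 3 ⇒ 0x24007 (P1/RW1/US1/PS0)
  → PA=0x24965  (2 entries read)
#1 VA=0x2E095BB (r,kernel):
  lvl0: tbl 0x22, slot 23 ⇒ 0x28007 (P1/RW1/US1/PS0)
  lvl1: tbl 0x28, slot 9 ⇒ 0x3E006 (P0/RW1/US1/PS0)
  ⇒ fault: PAGE_NOT_PRESENT  — 2 lookups
#2 VA=0x409FB3 (w,user):
  lvl0: tbl 0x22, slot 2 ⇒ 0x2B007 (P1/RW1/US1/PS0)
  lvl1: tbl 0x2B, slot 9 ⇒ 0x2C007 (P1/RW1/US1/PS0)
  → PA=0x2CFB3  (2 entries read)

Entries read for #2: 2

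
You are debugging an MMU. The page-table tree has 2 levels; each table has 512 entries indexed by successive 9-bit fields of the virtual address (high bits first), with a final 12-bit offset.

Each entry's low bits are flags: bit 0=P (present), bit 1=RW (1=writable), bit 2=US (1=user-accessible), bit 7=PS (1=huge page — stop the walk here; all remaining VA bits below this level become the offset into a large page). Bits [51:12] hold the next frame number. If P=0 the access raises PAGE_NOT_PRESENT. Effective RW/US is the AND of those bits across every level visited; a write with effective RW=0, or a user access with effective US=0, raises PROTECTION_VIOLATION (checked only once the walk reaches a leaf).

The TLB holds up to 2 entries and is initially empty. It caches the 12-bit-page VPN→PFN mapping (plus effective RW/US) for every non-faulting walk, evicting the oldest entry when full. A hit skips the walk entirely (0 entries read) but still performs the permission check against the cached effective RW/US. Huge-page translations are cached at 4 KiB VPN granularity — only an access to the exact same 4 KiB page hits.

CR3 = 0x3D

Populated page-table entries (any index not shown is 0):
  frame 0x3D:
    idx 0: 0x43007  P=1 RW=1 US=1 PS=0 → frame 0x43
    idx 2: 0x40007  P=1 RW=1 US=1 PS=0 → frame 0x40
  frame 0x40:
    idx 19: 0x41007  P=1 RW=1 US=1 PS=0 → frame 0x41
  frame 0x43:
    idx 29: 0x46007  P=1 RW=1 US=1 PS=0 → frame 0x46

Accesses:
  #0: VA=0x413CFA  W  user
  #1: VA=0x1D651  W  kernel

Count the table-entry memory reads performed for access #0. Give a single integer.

Per-access translation:
#0 VA=0x413CFA (w,user):
  [0] read 0x3D idx=2: raw=0x40007 flags P=1 W=1 U=1 S=0
  [1] read 0x40 idx=19: raw=0x41007 flags P=1 W=1 U=1 S=0
  ✓ 0x41CFA  — 2 lookups
#1 VA=0x1D651 (w,kernel):
  [0] read 0x3D idx=0: raw=0x43007 flags P=1 W=1 U=1 S=0
  [1] read 0x43 idx=29: raw=0x46007 flags P=1 W=1 U=1 S=0
  ✓ 0x46651  — 2 lookups

Entries read for #0: 2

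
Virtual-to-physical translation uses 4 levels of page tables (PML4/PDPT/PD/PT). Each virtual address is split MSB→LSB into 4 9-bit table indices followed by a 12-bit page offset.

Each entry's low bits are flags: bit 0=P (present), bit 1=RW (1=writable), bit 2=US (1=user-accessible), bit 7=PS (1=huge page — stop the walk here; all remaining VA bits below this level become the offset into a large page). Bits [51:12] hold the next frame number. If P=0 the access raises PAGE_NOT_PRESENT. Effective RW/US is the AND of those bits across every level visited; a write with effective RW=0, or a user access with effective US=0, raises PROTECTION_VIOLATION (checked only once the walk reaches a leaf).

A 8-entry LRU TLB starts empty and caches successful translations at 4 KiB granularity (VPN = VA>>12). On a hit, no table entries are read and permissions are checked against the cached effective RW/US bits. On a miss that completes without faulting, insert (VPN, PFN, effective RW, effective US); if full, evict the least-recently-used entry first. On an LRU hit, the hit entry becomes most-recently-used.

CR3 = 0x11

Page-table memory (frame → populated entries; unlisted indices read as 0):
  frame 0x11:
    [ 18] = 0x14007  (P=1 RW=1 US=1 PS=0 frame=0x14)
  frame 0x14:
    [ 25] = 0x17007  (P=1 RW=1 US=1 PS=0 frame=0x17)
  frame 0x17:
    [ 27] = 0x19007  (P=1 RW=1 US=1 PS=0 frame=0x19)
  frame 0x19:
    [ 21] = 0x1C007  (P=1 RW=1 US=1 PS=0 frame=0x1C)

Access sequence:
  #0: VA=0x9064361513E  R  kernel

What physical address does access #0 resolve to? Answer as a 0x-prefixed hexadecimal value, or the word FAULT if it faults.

Per-access translation:
#0 VA=0x9064361513E (r,kernel):
  [0] read 0x11 idx=18: raw=0x14007 flags P=1 W=1 U=1 S=0
  [1] read 0x14 idx=25: raw=0x17007 flags P=1 W=1 U=1 S=0
  [2] read 0x17 idx=27: raw=0x19007 flags P=1 W=1 U=1 S=0
  [3] read 0x19 idx=21: raw=0x1C007 flags P=1 W=1 U=1 S=0
  ⇒ phys 0x1C13E  [4 reads]

Access #0 PA: 0x1C13E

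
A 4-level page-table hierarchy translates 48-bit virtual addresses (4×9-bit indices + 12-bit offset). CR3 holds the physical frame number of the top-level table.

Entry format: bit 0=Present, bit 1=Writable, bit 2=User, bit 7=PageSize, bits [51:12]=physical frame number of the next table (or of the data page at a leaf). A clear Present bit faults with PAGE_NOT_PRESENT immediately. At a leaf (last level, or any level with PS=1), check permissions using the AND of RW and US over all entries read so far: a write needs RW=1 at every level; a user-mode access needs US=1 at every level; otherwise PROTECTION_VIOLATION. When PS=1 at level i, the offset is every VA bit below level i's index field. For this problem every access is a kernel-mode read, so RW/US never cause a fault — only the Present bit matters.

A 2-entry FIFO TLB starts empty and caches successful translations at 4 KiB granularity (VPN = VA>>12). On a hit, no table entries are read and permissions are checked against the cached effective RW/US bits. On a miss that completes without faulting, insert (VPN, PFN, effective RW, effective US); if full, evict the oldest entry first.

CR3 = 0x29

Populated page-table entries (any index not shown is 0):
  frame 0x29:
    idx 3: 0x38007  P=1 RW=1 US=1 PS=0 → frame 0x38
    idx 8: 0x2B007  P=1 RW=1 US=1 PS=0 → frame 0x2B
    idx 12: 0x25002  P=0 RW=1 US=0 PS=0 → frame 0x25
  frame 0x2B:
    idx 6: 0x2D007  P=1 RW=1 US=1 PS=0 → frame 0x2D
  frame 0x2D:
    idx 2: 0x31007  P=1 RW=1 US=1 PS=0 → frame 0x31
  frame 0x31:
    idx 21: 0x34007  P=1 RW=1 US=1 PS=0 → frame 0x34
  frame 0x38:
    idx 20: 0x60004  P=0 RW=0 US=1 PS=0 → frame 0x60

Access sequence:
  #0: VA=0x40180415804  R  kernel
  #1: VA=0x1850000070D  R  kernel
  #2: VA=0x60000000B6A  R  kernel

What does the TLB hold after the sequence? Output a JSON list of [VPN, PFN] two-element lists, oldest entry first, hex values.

Walk each access:
#0 VA=0x40180415804 (r,kernel):
  [0] read 0x29 idx=8: raw=0x2B007 flags P=1 W=1 U=1 S=0
  [1] read 0x2B idx=6: raw=0x2D007 flags P=1 W=1 U=1 S=0
  [2] read 0x2D idx=2: raw=0x31007 flags P=1 W=1 U=1 S=0
  [3] read 0x31 idx=21: raw=0x34007 flags P=1 W=1 U=1 S=0
  ⇒ phys 0x34804  [4 reads]
#1 VA=0x1850000070D (r,kernel):
  [0] read 0x29 idx=3: raw=0x38007 flags P=1 W=1 U=1 S=0
  [1] read 0x38 idx=20: raw=0x60004 flags P=0 W=0 U=1 S=0
  ✗ PAGE_NOT_PRESENT  [2 reads]
#2 VA=0x60000000B6A (r,kernel):
  [0] read 0x29 idx=12: raw=0x25002 flags P=0 W=1 U=0 S=0
  ✗ PAGE_NOT_PRESENT  [1 reads]

TLB: [["0x40180415", "0x34"]]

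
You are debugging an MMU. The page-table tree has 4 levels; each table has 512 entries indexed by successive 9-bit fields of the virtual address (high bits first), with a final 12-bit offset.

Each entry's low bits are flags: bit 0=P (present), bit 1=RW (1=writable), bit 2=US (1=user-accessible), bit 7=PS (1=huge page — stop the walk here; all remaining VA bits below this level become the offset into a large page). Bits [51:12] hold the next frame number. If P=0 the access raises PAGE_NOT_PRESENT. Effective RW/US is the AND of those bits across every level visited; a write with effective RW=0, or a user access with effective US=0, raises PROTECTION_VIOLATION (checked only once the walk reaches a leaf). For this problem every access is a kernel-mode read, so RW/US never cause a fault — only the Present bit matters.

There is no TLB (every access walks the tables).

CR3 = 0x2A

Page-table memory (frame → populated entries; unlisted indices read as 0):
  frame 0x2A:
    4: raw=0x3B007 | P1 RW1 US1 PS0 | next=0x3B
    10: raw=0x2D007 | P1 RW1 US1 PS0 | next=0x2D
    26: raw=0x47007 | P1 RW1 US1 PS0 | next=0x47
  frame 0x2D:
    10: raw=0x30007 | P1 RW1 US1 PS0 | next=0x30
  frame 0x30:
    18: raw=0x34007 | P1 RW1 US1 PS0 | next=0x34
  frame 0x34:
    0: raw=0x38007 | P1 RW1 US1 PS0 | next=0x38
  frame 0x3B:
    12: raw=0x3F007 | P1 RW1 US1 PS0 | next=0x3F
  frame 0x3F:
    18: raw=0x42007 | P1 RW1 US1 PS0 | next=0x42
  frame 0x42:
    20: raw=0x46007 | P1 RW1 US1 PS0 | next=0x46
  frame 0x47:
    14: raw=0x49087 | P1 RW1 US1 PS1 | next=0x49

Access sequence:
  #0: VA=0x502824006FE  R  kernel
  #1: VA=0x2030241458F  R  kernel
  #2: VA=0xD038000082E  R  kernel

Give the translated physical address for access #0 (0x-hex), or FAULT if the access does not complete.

Walk each access:
#0 VA=0x502824006FE (r,kernel):
  [0] read 0x2A idx=10: raw=0x2D007 flags P=1 W=1 U=1 S=0
  [1] read 0x2D idx=10: raw=0x30007 flags P=1 W=1 U=1 S=0
  [2] read 0x30 idx=18: raw=0x34007 flags P=1 W=1 U=1 S=0
  [3] read 0x34 idx=0: raw=0x38007 flags P=1 W=1 U=1 S=0
  → PA=0x386FE  (4 entries read)
#1 VA=0x2030241458F (r,kernel):
  [0] read 0x2A idx=4: raw=0x3B007 flags P=1 W=1 U=1 S=0
  [1] read 0x3B idx=12: raw=0x3F007 flags P=1 W=1 U=1 S=0
  [2] read 0x3F idx=18: raw=0x42007 flags P=1 W=1 U=1 S=0
  [3] read 0x42 idx=20: raw=0x46007 flags P=1 W=1 U=1 S=0
  → PA=0x4658F  (4 entries read)
#2 VA=0xD038000082E (r,kernel):
  [0] read 0x2A idx=26: raw=0x47007 flags P=1 W=1 U=1 S=0
  [1] read 0x47 idx=14: raw=0x49087 flags P=1 W=1 U=1 S=1
  → PA=0x4982E (huge @L1)  (2 entries read)

Access #0 PA: 0x386FE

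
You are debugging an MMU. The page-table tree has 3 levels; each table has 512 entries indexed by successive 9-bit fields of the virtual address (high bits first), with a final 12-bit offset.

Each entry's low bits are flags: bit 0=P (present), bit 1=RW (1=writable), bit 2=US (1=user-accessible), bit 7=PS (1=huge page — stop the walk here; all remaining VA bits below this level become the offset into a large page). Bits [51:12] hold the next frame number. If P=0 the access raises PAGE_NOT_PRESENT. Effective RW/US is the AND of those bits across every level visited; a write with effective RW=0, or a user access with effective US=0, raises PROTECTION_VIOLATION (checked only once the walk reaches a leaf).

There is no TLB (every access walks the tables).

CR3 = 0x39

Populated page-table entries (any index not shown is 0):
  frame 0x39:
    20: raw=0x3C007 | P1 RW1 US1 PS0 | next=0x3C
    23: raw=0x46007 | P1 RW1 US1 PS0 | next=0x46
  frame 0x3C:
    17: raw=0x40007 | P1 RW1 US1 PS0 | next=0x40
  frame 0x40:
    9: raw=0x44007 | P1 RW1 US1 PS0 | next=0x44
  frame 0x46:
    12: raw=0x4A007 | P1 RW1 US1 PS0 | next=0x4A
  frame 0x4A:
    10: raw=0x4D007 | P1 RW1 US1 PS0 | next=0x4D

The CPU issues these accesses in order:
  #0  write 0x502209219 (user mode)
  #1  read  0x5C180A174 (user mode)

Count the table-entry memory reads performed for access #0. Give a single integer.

Per-access translation:
#0 VA=0x502209219 (w,user):
  L0: frame=0x39 idx=20 entry=0x3C007 [P=1 RW=1 US=1 PS=0]
  L1: frame=0x3C idx=17 entry=0x40007 [P=1 RW=1 US=1 PS=0]
  L2: frame=0x40 idx=9 entry=0x44007 [P=1 RW=1 US=1 PS=0]
  ⇒ phys 0x44219  [3 reads]
#1 VA=0x5C180A174 (r,user):
  L0: frame=0x39 idx=23 entry=0x46007 [P=1 RW=1 US=1 PS=0]
  L1: frame=0x46 idx=12 entry=0x4A007 [P=1 RW=1 US=1 PS=0]
  L2: frame=0x4A idx=10 entry=0x4D007 [P=1 RW=1 US=1 PS=0]
  ⇒ phys 0x4D174  [3 reads]

Entries read for #0: 3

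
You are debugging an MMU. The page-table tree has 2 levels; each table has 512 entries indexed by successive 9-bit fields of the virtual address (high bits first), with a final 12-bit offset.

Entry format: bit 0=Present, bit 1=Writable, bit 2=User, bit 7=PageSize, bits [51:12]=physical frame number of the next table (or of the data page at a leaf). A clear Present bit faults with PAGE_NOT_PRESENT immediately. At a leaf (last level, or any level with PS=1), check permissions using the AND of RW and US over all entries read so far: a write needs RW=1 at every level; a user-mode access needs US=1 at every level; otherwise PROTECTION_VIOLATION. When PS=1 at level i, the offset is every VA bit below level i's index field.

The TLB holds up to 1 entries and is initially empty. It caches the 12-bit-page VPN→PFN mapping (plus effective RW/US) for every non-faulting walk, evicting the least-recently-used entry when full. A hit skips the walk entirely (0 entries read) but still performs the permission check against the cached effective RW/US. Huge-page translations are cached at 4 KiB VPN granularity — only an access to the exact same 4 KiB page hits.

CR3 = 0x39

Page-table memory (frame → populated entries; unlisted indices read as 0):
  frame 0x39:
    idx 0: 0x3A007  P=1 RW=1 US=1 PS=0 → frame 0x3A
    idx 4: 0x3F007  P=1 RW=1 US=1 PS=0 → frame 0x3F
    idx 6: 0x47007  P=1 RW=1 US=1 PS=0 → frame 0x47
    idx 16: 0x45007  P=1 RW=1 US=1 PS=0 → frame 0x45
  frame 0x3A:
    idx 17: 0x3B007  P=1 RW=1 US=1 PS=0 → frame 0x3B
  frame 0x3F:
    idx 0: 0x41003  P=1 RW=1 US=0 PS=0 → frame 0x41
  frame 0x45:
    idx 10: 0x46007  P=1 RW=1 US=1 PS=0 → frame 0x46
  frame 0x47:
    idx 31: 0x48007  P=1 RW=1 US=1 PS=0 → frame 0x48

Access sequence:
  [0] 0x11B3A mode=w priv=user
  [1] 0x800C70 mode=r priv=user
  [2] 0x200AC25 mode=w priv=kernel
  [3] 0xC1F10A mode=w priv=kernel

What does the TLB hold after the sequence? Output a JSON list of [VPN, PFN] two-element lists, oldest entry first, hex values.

Walk each access:
#0 VA=0x11B3A (w,user):
  lvl0: tbl 0x39, slot 0 ⇒ 0x3A007 (P1/RW1/US1/PS0)
  lvl1: tbl 0x3A, slot 17 ⇒ 0x3B007 (P1/RW1/US1/PS0)
  → PA=0x3BB3A  (2 entries read)
#1 VA=0x800C70 (r,user):
  lvl0: tbl 0x39, slot 4 ⇒ 0x3F007 (P1/RW1/US1/PS0)
  lvl1: tbl 0x3F, slot 0 ⇒ 0x41003 (P1/RW1/US0/PS0)
  ✗ PROTECTION_VIOLATION  [2 reads]
#2 VA=0x200AC25 (w,kernel):
  lvl0: tbl 0x39, slot 16 ⇒ 0x45007 (P1/RW1/US1/PS0)
  lvl1: tbl 0x45, slot 10 ⇒ 0x46007 (P1/RW1/US1/PS0)
  → PA=0x46C25  (2 entries read)
#3 VA=0xC1F10A (w,kernel):
  lvl0: tbl 0x39, slot 6 ⇒ 0x47007 (P1/RW1/US1/PS0)
  lvl1: tbl 0x47, slot 31 ⇒ 0x48007 (P1/RW1/US1/PS0)
  → PA=0x4810A  (2 entries read)

TLB: [["0xC1F", "0x48"]]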